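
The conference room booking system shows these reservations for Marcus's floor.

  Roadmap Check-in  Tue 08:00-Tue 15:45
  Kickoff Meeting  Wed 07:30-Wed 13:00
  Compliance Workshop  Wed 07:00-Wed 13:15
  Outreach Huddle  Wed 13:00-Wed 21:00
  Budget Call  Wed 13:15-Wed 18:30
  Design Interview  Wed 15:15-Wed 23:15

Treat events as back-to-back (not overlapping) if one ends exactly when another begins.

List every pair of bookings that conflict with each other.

Two intervals overlap when each starts before the other ends.
Sorted by start: Roadmap Check-in, Compliance Workshop, Kickoff Meeting, Outreach Huddle, Budget Call, Design Interview.
Compliance Workshop starts after Roadmap Check-in ends, so nothing later overlaps Roadmap Check-in either.
Kickoff Meeting starts before Compliance Workshop ends → Compliance Workshop and Kickoff Meeting overlap.
Outreach Huddle starts before Compliance Workshop ends → Compliance Workshop and Outreach Huddle overlap.
Budget Call starts exactly when Compliance Workshop ends (back-to-back, no overlap), so nothing later overlaps Compliance Workshop either.
Outreach Huddle starts exactly when Kickoff Meeting ends (back-to-back, no overlap), so nothing later overlaps Kickoff Meeting either.
Budget Call starts before Outreach Huddle ends → Outreach Huddle and Budget Call overlap.
Design Interview starts before Outreach Huddle ends → Outreach Huddle and Design Interview overlap.
Design Interview starts before Budget Call ends → Budget Call and Design Interview overlap.

Budget Call & Design Interview, Budget Call & Outreach Huddle, Compliance Workshop & Kickoff Meeting, Compliance Workshop & Outreach Huddle, Design Interview & Outreach Huddle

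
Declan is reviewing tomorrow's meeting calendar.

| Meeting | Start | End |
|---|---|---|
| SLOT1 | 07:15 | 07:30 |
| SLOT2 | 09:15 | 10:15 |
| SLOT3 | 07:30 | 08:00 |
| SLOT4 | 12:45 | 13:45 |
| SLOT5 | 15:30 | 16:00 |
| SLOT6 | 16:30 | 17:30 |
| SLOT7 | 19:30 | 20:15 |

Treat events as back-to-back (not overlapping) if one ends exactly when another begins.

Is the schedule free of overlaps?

Sorted by start: SLOT1, SLOT3, SLOT2, SLOT4, SLOT5, SLOT6, SLOT7.
SLOT3 starts exactly when SLOT1 ends (back-to-back, no overlap); SLOT1 is clear from here.
SLOT2 starts after SLOT3 ends; SLOT3 is clear from here.
SLOT4 starts after SLOT2 ends; SLOT2 is clear from here.
SLOT5 starts after SLOT4 ends; SLOT4 is clear from here.
SLOT6 starts after SLOT5 ends; SLOT5 is clear from here.
SLOT7 starts after SLOT6 ends.
Every pair is clear; the schedule has no overlaps.

Yes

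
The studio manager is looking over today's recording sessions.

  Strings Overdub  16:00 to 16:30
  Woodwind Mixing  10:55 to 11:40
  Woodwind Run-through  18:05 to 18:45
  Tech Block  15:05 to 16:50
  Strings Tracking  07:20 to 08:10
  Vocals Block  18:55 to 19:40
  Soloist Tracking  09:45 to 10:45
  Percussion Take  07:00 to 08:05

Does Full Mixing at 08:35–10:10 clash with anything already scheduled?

Yes — it overlaps Soloist Tracking

Percussion Take: ends 08:05 at or before Full Mixing starts 08:35 → clear.
Strings Tracking: ends 08:10 at or before Full Mixing starts 08:35 → clear.
Soloist Tracking: starts 09:45 before Full Mixing ends 10:10, and ends 10:45 after Full Mixing starts 08:35 → overlap.
Woodwind Mixing: starts 10:55 at or after Full Mixing ends 10:10 → clear.
Tech Block: starts 15:05 at or after Full Mixing ends 10:10 → clear.
Strings Overdub: starts 16:00 at or after Full Mixing ends 10:10 → clear.
Woodwind Run-through: starts 18:05 at or after Full Mixing ends 10:10 → clear.
Vocals Block: starts 18:55 at or after Full Mixing ends 10:10 → clear.
Full Mixing overlaps Soloist Tracking.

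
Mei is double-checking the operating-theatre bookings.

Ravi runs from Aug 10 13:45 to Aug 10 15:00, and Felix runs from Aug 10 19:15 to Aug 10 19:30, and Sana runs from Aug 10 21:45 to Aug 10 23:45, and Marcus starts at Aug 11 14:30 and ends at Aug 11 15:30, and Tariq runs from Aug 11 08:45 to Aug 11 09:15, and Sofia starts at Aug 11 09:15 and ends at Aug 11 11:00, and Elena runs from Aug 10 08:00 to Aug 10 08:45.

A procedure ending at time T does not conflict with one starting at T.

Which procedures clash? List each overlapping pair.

Two intervals overlap when each starts before the other ends.
Sorted by start: Elena, Ravi, Felix, Sana, Tariq, Sofia, Marcus.
Ravi starts after Elena ends, so Elena has no further overlaps.
Felix starts after Ravi ends, so Ravi has no further overlaps.
Sana starts after Felix ends, so Felix has no further overlaps.
Tariq starts after Sana ends, so Sana has no further overlaps.
Sofia starts exactly when Tariq ends (back-to-back, no overlap), so Tariq has no further overlaps.
Marcus starts after Sofia ends.

no conflicts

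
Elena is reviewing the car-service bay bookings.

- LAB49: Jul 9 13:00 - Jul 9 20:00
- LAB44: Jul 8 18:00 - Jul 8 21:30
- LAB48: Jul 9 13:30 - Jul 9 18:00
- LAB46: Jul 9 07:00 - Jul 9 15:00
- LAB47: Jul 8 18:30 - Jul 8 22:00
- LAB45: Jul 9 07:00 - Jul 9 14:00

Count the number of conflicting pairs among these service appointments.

7

Sorted by start: LAB44, LAB47, LAB45, LAB46, LAB49, LAB48.
LAB47 starts before LAB44 ends → LAB44 and LAB47 overlap.
LAB45 starts after LAB44 ends; LAB44 is clear from here.
LAB45 starts after LAB47 ends; LAB47 is clear from here.
LAB46 starts before LAB45 ends → LAB45 and LAB46 overlap.
LAB49 starts before LAB45 ends → LAB45 and LAB49 overlap.
LAB48 starts before LAB45 ends → LAB45 and LAB48 overlap.
LAB49 starts before LAB46 ends → LAB46 and LAB49 overlap.
LAB48 starts before LAB46 ends → LAB46 and LAB48 overlap.
LAB48 starts before LAB49 ends → LAB49 and LAB48 overlap.
Overlapping pairs: LAB44 & LAB47, LAB45 & LAB46, LAB45 & LAB48, LAB45 & LAB49, LAB46 & LAB48, LAB46 & LAB49, LAB48 & LAB49 — 7 in total.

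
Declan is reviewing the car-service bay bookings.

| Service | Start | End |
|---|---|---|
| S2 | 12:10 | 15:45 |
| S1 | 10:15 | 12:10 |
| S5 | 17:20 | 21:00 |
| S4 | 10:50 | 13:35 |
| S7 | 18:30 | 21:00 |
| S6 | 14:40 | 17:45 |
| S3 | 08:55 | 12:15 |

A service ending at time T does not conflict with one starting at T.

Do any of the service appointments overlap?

Yes

Sorted by start: S3, S1, S4, S2, S6, S5, S7.
S1 starts before S3 ends → S3 and S1 overlap.
That's a conflict, so the schedule is not conflict-free.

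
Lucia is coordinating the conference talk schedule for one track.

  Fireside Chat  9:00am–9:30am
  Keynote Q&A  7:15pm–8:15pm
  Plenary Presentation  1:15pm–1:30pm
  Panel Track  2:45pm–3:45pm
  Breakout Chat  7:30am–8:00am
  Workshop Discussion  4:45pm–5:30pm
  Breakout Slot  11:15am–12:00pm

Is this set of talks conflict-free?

Two intervals overlap when each starts before the other ends.
Sorted by start: Breakout Chat, Fireside Chat, Breakout Slot, Plenary Presentation, Panel Track, Workshop Discussion, Keynote Q&A.
Fireside Chat starts after Breakout Chat ends, so Breakout Chat has no further overlaps.
Breakout Slot starts after Fireside Chat ends, so Fireside Chat has no further overlaps.
Plenary Presentation starts after Breakout Slot ends, so Breakout Slot has no further overlaps.
Panel Track starts after Plenary Presentation ends, so Plenary Presentation has no further overlaps.
Workshop Discussion starts after Panel Track ends, so Panel Track has no further overlaps.
Keynote Q&A starts after Workshop Discussion ends.
Every pair is clear; the schedule has no overlaps.

Yes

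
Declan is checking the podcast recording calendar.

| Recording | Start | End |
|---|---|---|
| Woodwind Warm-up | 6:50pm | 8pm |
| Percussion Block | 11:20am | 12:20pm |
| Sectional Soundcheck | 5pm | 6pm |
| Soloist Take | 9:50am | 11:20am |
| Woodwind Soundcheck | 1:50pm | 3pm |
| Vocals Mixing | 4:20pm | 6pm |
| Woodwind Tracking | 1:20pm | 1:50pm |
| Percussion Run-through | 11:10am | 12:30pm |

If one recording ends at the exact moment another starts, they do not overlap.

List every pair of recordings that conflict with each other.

Check each pair: they overlap iff neither finishes before the other starts.
Sorted by start: Soloist Take, Percussion Run-through, Percussion Block, Woodwind Tracking, Woodwind Soundcheck, Vocals Mixing, Sectional Soundcheck, Woodwind Warm-up.
Percussion Run-through starts before Soloist Take ends → Soloist Take and Percussion Run-through overlap.
Percussion Block starts exactly when Soloist Take ends (back-to-back, no overlap); Soloist Take is clear from here.
Percussion Block starts before Percussion Run-through ends → Percussion Run-through and Percussion Block overlap.
Woodwind Tracking starts after Percussion Run-through ends; Percussion Run-through is clear from here.
Woodwind Tracking starts after Percussion Block ends; Percussion Block is clear from here.
Woodwind Soundcheck starts exactly when Woodwind Tracking ends (back-to-back, no overlap); Woodwind Tracking is clear from here.
Vocals Mixing starts after Woodwind Soundcheck ends; Woodwind Soundcheck is clear from here.
Sectional Soundcheck starts before Vocals Mixing ends → Vocals Mixing and Sectional Soundcheck overlap.
Woodwind Warm-up starts after Vocals Mixing ends.
Woodwind Warm-up starts after Sectional Soundcheck ends.

Percussion Block & Percussion Run-through, Percussion Run-through & Soloist Take, Sectional Soundcheck & Vocals Mixing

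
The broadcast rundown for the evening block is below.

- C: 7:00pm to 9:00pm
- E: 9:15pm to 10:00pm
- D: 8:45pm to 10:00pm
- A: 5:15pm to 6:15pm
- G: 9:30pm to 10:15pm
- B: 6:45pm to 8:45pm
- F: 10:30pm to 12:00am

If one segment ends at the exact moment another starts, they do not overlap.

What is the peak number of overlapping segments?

3

Sort all start/end points and keep a running count:
5:15pm start A → 1
6:15pm end A → 0
6:45pm start B → 1
7:00pm start C → 2
8:45pm end B → 1
8:45pm start D → 2
9:00pm end C → 1
9:15pm start E → 2
9:30pm start G → 3
10:00pm end D → 2
10:00pm end E → 1
10:15pm end G → 0
10:30pm start F → 1
12:00am end F → 0
Peak is 3, at 9:30pm (D, E, G).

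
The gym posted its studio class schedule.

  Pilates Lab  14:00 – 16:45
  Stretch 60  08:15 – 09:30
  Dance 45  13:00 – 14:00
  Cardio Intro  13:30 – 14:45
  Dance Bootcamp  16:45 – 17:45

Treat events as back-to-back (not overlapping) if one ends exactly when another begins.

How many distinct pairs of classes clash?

2

Sorted by start: Stretch 60, Dance 45, Cardio Intro, Pilates Lab, Dance Bootcamp.
Dance 45 starts after Stretch 60 ends; Stretch 60 is clear from here.
Cardio Intro starts before Dance 45 ends → Dance 45 and Cardio Intro overlap.
Pilates Lab starts exactly when Dance 45 ends (back-to-back, no overlap); Dance 45 is clear from here.
Pilates Lab starts before Cardio Intro ends → Cardio Intro and Pilates Lab overlap.
Dance Bootcamp starts after Cardio Intro ends.
Dance Bootcamp starts exactly when Pilates Lab ends (back-to-back, no overlap).
Overlapping pairs: Cardio Intro & Dance 45, Cardio Intro & Pilates Lab — 2 in total.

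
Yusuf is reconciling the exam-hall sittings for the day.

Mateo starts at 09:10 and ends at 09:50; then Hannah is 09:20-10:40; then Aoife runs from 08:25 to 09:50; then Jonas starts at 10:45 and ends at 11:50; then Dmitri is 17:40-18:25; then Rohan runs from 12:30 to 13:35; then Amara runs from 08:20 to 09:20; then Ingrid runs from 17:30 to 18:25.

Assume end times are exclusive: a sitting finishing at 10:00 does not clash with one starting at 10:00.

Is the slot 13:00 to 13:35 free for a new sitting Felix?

Amara: ends 09:20 at or before Felix starts 13:00 → clear.
Aoife: ends 09:50 at or before Felix starts 13:00 → clear.
Mateo: ends 09:50 at or before Felix starts 13:00 → clear.
Hannah: ends 10:40 at or before Felix starts 13:00 → clear.
Jonas: ends 11:50 at or before Felix starts 13:00 → clear.
Rohan: starts 12:30 before Felix ends 13:35, and ends 13:35 after Felix starts 13:00 → overlap.
Ingrid: starts 17:30 at or after Felix ends 13:35 → clear.
Dmitri: starts 17:40 at or after Felix ends 13:35 → clear.
Felix overlaps Rohan.

No — it overlaps Rohan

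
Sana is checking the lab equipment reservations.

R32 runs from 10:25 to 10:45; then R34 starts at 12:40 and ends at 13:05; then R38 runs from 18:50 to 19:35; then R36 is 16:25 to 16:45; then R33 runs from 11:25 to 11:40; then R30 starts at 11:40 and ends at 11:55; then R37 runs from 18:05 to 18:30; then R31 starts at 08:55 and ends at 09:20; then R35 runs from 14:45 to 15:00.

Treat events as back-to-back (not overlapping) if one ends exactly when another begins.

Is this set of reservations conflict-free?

Yes

Two intervals overlap when each starts before the other ends.
Sorted by start: R31, R32, R33, R30, R34, R35, R36, R37, R38.
R32 starts after R31 ends, so R31 has no further overlaps.
R33 starts after R32 ends, so R32 has no further overlaps.
R30 starts exactly when R33 ends (back-to-back, no overlap), so R33 has no further overlaps.
R34 starts after R30 ends, so R30 has no further overlaps.
R35 starts after R34 ends, so R34 has no further overlaps.
R36 starts after R35 ends, so R35 has no further overlaps.
R37 starts after R36 ends, so R36 has no further overlaps.
R38 starts after R37 ends.
Every pair is clear; the schedule has no overlaps.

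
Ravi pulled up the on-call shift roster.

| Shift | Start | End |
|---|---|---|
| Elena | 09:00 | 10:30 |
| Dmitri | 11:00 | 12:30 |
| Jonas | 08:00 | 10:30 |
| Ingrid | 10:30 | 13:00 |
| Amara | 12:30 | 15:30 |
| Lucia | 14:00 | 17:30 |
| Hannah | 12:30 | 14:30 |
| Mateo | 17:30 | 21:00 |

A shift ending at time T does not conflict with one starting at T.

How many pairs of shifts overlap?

Two intervals overlap when each starts before the other ends.
Sorted by start: Jonas, Elena, Ingrid, Dmitri, Amara, Hannah, Lucia, Mateo.
Elena starts before Jonas ends → Jonas and Elena overlap.
Ingrid starts exactly when Jonas ends (back-to-back, no overlap); Jonas is clear from here.
Ingrid starts exactly when Elena ends (back-to-back, no overlap); Elena is clear from here.
Dmitri starts before Ingrid ends → Ingrid and Dmitri overlap.
Amara starts before Ingrid ends → Ingrid and Amara overlap.
Hannah starts before Ingrid ends → Ingrid and Hannah overlap.
Lucia starts after Ingrid ends; Ingrid is clear from here.
Amara starts exactly when Dmitri ends (back-to-back, no overlap); Dmitri is clear from here.
Hannah starts before Amara ends → Amara and Hannah overlap.
Lucia starts before Amara ends → Amara and Lucia overlap.
Mateo starts after Amara ends.
Lucia starts before Hannah ends → Hannah and Lucia overlap.
Mateo starts after Hannah ends.
Mateo starts exactly when Lucia ends (back-to-back, no overlap).
Overlapping pairs: Amara & Hannah, Amara & Ingrid, Amara & Lucia, Dmitri & Ingrid, Elena & Jonas, Hannah & Ingrid, Hannah & Lucia — 7 in total.

7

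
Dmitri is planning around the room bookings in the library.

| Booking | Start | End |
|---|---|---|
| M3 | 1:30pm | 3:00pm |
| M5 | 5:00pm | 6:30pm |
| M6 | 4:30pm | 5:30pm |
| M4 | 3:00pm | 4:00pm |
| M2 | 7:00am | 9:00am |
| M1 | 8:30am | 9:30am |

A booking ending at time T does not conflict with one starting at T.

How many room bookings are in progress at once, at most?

Sort all start/end points and keep a running count:
7:00am start M2 → 1
8:30am start M1 → 2
9:00am end M2 → 1
9:30am end M1 → 0
1:30pm start M3 → 1
3:00pm end M3 → 0
3:00pm start M4 → 1
4:00pm end M4 → 0
4:30pm start M6 → 1
5:00pm start M5 → 2
5:30pm end M6 → 1
6:30pm end M5 → 0
Peak is 2, at 8:30am (M1, M2).

2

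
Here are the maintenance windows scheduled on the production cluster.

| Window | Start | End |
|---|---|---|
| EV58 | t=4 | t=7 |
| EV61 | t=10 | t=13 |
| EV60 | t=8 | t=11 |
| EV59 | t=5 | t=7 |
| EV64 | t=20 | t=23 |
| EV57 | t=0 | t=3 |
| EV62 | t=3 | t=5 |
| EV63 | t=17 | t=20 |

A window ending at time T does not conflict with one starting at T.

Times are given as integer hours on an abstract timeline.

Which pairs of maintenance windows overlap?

EV58 & EV59, EV58 & EV62, EV60 & EV61

Sorted by start: EV57, EV62, EV58, EV59, EV60, EV61, EV63, EV64.
EV62 starts exactly when EV57 ends (back-to-back, no overlap), so nothing later overlaps EV57 either.
EV58 starts before EV62 ends → EV62 and EV58 overlap.
EV59 starts exactly when EV62 ends (back-to-back, no overlap), so nothing later overlaps EV62 either.
EV59 starts before EV58 ends → EV58 and EV59 overlap.
EV60 starts after EV58 ends, so nothing later overlaps EV58 either.
EV60 starts after EV59 ends, so nothing later overlaps EV59 either.
EV61 starts before EV60 ends → EV60 and EV61 overlap.
EV63 starts after EV60 ends, so nothing later overlaps EV60 either.
EV63 starts after EV61 ends, so nothing later overlaps EV61 either.
EV64 starts exactly when EV63 ends (back-to-back, no overlap).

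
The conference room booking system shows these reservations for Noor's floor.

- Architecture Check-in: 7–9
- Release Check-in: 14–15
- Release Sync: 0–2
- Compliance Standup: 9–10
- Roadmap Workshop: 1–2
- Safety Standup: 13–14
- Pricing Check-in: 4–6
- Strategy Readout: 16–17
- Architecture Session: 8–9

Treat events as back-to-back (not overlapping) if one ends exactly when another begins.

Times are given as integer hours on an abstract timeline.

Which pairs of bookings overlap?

Sorted by start: Release Sync, Roadmap Workshop, Pricing Check-in, Architecture Check-in, Architecture Session, Compliance Standup, Safety Standup, Release Check-in, Strategy Readout.
Roadmap Workshop starts before Release Sync ends → Release Sync and Roadmap Workshop overlap.
Pricing Check-in starts after Release Sync ends; Release Sync is clear from here.
Pricing Check-in starts after Roadmap Workshop ends; Roadmap Workshop is clear from here.
Architecture Check-in starts after Pricing Check-in ends; Pricing Check-in is clear from here.
Architecture Session starts before Architecture Check-in ends → Architecture Check-in and Architecture Session overlap.
Compliance Standup starts exactly when Architecture Check-in ends (back-to-back, no overlap); Architecture Check-in is clear from here.
Compliance Standup starts exactly when Architecture Session ends (back-to-back, no overlap); Architecture Session is clear from here.
Safety Standup starts after Compliance Standup ends; Compliance Standup is clear from here.
Release Check-in starts exactly when Safety Standup ends (back-to-back, no overlap); Safety Standup is clear from here.
Strategy Readout starts after Release Check-in ends.

Architecture Check-in & Architecture Session, Release Sync & Roadmap Workshop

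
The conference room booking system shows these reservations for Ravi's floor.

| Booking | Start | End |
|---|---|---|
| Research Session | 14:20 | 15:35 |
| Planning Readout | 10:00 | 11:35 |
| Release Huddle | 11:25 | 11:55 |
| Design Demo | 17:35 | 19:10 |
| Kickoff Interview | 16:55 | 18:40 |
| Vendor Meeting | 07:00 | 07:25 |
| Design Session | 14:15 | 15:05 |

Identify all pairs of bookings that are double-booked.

Design Demo & Kickoff Interview, Design Session & Research Session, Planning Readout & Release Huddle

Sorted by start: Vendor Meeting, Planning Readout, Release Huddle, Design Session, Research Session, Kickoff Interview, Design Demo.
Planning Readout starts after Vendor Meeting ends — done with Vendor Meeting.
Release Huddle starts before Planning Readout ends → Planning Readout and Release Huddle overlap.
Design Session starts after Planning Readout ends — done with Planning Readout.
Design Session starts after Release Huddle ends — done with Release Huddle.
Research Session starts before Design Session ends → Design Session and Research Session overlap.
Kickoff Interview starts after Design Session ends — done with Design Session.
Kickoff Interview starts after Research Session ends — done with Research Session.
Design Demo starts before Kickoff Interview ends → Kickoff Interview and Design Demo overlap.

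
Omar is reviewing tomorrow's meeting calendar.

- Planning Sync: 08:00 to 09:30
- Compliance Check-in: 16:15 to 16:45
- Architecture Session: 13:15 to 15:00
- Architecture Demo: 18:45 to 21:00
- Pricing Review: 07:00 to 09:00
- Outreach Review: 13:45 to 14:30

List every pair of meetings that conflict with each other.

Architecture Session & Outreach Review, Planning Sync & Pricing Review

Sorted by start: Pricing Review, Planning Sync, Architecture Session, Outreach Review, Compliance Check-in, Architecture Demo.
Planning Sync starts before Pricing Review ends → Pricing Review and Planning Sync overlap.
Architecture Session starts after Pricing Review ends, so Pricing Review has no further overlaps.
Architecture Session starts after Planning Sync ends, so Planning Sync has no further overlaps.
Outreach Review starts before Architecture Session ends → Architecture Session and Outreach Review overlap.
Compliance Check-in starts after Architecture Session ends, so Architecture Session has no further overlaps.
Compliance Check-in starts after Outreach Review ends, so Outreach Review has no further overlaps.
Architecture Demo starts after Compliance Check-in ends.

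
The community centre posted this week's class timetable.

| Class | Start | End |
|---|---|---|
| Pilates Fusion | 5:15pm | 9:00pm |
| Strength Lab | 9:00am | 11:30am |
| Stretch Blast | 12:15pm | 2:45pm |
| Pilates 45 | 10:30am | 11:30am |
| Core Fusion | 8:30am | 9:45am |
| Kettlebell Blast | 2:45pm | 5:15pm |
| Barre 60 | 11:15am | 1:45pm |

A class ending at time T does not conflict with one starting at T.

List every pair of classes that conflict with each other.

Barre 60 & Pilates 45, Barre 60 & Strength Lab, Barre 60 & Stretch Blast, Core Fusion & Strength Lab, Pilates 45 & Strength Lab

Sorted by start: Core Fusion, Strength Lab, Pilates 45, Barre 60, Stretch Blast, Kettlebell Blast, Pilates Fusion.
Strength Lab starts before Core Fusion ends → Core Fusion and Strength Lab overlap.
Pilates 45 starts after Core Fusion ends — done with Core Fusion.
Pilates 45 starts before Strength Lab ends → Strength Lab and Pilates 45 overlap.
Barre 60 starts before Strength Lab ends → Strength Lab and Barre 60 overlap.
Stretch Blast starts after Strength Lab ends — done with Strength Lab.
Barre 60 starts before Pilates 45 ends → Pilates 45 and Barre 60 overlap.
Stretch Blast starts after Pilates 45 ends — done with Pilates 45.
Stretch Blast starts before Barre 60 ends → Barre 60 and Stretch Blast overlap.
Kettlebell Blast starts after Barre 60 ends — done with Barre 60.
Kettlebell Blast starts exactly when Stretch Blast ends (back-to-back, no overlap) — done with Stretch Blast.
Pilates Fusion starts exactly when Kettlebell Blast ends (back-to-back, no overlap).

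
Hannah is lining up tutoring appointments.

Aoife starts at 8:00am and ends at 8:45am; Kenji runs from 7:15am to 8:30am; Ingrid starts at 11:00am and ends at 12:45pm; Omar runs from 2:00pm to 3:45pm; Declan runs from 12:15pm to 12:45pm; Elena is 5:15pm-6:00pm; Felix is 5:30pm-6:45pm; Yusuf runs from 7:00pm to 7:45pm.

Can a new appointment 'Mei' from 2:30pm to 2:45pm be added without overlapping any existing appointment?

No — it overlaps Omar

Kenji: ends 8:30am at or before Mei starts 2:30pm → clear.
Aoife: ends 8:45am at or before Mei starts 2:30pm → clear.
Ingrid: ends 12:45pm at or before Mei starts 2:30pm → clear.
Declan: ends 12:45pm at or before Mei starts 2:30pm → clear.
Omar: starts 2:00pm before Mei ends 2:45pm, and ends 3:45pm after Mei starts 2:30pm → overlap.
Elena: starts 5:15pm at or after Mei ends 2:45pm → clear.
Felix: starts 5:30pm at or after Mei ends 2:45pm → clear.
Yusuf: starts 7:00pm at or after Mei ends 2:45pm → clear.
Mei overlaps Omar.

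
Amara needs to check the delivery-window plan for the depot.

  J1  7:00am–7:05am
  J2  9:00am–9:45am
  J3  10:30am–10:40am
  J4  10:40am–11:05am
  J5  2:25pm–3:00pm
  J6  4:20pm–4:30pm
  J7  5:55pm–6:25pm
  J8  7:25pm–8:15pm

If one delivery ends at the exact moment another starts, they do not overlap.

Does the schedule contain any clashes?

Sorted by start: J1, J2, J3, J4, J5, J6, J7, J8.
J2 starts after J1 ends; J1 is clear from here.
J3 starts after J2 ends; J2 is clear from here.
J4 starts exactly when J3 ends (back-to-back, no overlap); J3 is clear from here.
J5 starts after J4 ends; J4 is clear from here.
J6 starts after J5 ends; J5 is clear from here.
J7 starts after J6 ends; J6 is clear from here.
J8 starts after J7 ends.
Every pair is clear; the schedule has no overlaps.

No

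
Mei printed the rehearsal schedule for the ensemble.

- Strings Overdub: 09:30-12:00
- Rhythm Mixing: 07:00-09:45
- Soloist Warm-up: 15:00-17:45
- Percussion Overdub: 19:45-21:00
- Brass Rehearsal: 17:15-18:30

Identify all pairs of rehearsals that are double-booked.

Brass Rehearsal & Soloist Warm-up, Rhythm Mixing & Strings Overdub

Sorted by start: Rhythm Mixing, Strings Overdub, Soloist Warm-up, Brass Rehearsal, Percussion Overdub.
Strings Overdub starts before Rhythm Mixing ends → Rhythm Mixing and Strings Overdub overlap.
Soloist Warm-up starts after Rhythm Mixing ends, so nothing later overlaps Rhythm Mixing either.
Soloist Warm-up starts after Strings Overdub ends, so nothing later overlaps Strings Overdub either.
Brass Rehearsal starts before Soloist Warm-up ends → Soloist Warm-up and Brass Rehearsal overlap.
Percussion Overdub starts after Soloist Warm-up ends.
Percussion Overdub starts after Brass Rehearsal ends.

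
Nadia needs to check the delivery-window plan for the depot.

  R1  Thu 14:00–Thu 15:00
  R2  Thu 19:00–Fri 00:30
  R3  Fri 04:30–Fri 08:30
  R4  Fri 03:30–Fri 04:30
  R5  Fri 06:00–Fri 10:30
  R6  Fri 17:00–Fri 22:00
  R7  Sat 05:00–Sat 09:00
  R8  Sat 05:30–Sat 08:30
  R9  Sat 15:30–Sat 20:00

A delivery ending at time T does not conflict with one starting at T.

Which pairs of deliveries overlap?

R3 & R5, R7 & R8

Sorted by start: R1, R2, R4, R3, R5, R6, R7, R8, R9.
R2 starts after R1 ends, so nothing later overlaps R1 either.
R4 starts after R2 ends, so nothing later overlaps R2 either.
R3 starts exactly when R4 ends (back-to-back, no overlap), so nothing later overlaps R4 either.
R5 starts before R3 ends → R3 and R5 overlap.
R6 starts after R3 ends, so nothing later overlaps R3 either.
R6 starts after R5 ends, so nothing later overlaps R5 either.
R7 starts after R6 ends, so nothing later overlaps R6 either.
R8 starts before R7 ends → R7 and R8 overlap.
R9 starts after R7 ends.
R9 starts after R8 ends.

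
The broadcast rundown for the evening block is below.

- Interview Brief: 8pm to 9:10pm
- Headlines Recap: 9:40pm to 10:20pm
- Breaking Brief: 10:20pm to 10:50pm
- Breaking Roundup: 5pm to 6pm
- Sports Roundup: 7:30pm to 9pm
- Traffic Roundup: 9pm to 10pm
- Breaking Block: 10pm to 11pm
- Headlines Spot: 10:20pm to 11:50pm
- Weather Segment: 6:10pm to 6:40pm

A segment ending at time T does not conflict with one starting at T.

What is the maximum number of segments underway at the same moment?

Sort all start/end points and keep a running count:
5pm start Breaking Roundup → 1
6pm end Breaking Roundup → 0
6:10pm start Weather Segment → 1
6:40pm end Weather Segment → 0
7:30pm start Sports Roundup → 1
8pm start Interview Brief → 2
9pm end Sports Roundup → 1
9pm start Traffic Roundup → 2
9:10pm end Interview Brief → 1
9:40pm start Headlines Recap → 2
10pm end Traffic Roundup → 1
10pm start Breaking Block → 2
10:20pm end Headlines Recap → 1
10:20pm start Breaking Brief → 2
10:20pm start Headlines Spot → 3
10:50pm end Breaking Brief → 2
11pm end Breaking Block → 1
11:50pm end Headlines Spot → 0
Peak is 3, at 10:20pm (Breaking Block, Breaking Brief, Headlines Spot).

3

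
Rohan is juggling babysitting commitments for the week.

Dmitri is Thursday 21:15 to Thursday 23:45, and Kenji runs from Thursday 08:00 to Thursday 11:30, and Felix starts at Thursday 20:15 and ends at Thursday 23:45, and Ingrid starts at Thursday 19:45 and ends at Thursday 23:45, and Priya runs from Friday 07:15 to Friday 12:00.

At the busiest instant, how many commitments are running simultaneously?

3

Sweep the timeline, counting +1 at each start and −1 at each end (ends before starts at a tie):
Thursday 08:00 start Kenji → 1
Thursday 11:30 end Kenji → 0
Thursday 19:45 start Ingrid → 1
Thursday 20:15 start Felix → 2
Thursday 21:15 start Dmitri → 3
Thursday 23:45 end Dmitri → 2
Thursday 23:45 end Felix → 1
Thursday 23:45 end Ingrid → 0
Friday 07:15 start Priya → 1
Friday 12:00 end Priya → 0
Peak is 3, at Thursday 21:15 (Dmitri, Felix, Ingrid).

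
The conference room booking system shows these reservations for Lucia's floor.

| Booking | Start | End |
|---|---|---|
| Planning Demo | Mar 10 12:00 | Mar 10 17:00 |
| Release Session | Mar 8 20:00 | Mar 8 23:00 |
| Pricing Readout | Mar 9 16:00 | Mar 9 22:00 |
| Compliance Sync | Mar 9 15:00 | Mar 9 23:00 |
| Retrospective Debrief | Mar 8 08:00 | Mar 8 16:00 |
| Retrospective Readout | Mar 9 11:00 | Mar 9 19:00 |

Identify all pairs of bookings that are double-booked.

Compliance Sync & Pricing Readout, Compliance Sync & Retrospective Readout, Pricing Readout & Retrospective Readout

Sorted by start: Retrospective Debrief, Release Session, Retrospective Readout, Compliance Sync, Pricing Readout, Planning Demo.
Release Session starts after Retrospective Debrief ends, so nothing later overlaps Retrospective Debrief either.
Retrospective Readout starts after Release Session ends, so nothing later overlaps Release Session either.
Compliance Sync starts before Retrospective Readout ends → Retrospective Readout and Compliance Sync overlap.
Pricing Readout starts before Retrospective Readout ends → Retrospective Readout and Pricing Readout overlap.
Planning Demo starts after Retrospective Readout ends.
Pricing Readout starts before Compliance Sync ends → Compliance Sync and Pricing Readout overlap.
Planning Demo starts after Compliance Sync ends.
Planning Demo starts after Pricing Readout ends.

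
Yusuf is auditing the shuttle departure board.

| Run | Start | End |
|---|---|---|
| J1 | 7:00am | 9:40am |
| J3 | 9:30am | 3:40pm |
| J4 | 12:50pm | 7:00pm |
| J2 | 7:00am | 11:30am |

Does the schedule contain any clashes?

Sorted by start: J1, J2, J3, J4.
J2 starts before J1 ends → J1 and J2 overlap.
That's a conflict, so the schedule is not conflict-free.

Yes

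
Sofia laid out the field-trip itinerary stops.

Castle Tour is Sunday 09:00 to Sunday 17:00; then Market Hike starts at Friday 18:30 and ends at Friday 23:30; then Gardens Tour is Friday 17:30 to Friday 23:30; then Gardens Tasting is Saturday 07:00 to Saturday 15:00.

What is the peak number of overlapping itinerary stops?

2

Sweep the timeline, counting +1 at each start and −1 at each end (ends before starts at a tie):
Friday 17:30 start Gardens Tour → 1
Friday 18:30 start Market Hike → 2
Friday 23:30 end Gardens Tour → 1
Friday 23:30 end Market Hike → 0
Saturday 07:00 start Gardens Tasting → 1
Saturday 15:00 end Gardens Tasting → 0
Sunday 09:00 start Castle Tour → 1
Sunday 17:00 end Castle Tour → 0
Peak is 2, at Friday 18:30 (Gardens Tour, Market Hike).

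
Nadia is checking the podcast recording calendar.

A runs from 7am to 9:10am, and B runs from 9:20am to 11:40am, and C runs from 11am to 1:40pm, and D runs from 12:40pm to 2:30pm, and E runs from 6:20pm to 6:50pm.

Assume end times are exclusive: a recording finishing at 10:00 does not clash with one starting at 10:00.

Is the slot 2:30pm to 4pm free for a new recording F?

A: ends 9:10am at or before F starts 2:30pm → clear.
B: ends 11:40am at or before F starts 2:30pm → clear.
C: ends 1:40pm at or before F starts 2:30pm → clear.
D: ends 2:30pm at or before F starts 2:30pm → clear.
E: starts 6:20pm at or after F ends 4pm → clear.

Yes — the slot is free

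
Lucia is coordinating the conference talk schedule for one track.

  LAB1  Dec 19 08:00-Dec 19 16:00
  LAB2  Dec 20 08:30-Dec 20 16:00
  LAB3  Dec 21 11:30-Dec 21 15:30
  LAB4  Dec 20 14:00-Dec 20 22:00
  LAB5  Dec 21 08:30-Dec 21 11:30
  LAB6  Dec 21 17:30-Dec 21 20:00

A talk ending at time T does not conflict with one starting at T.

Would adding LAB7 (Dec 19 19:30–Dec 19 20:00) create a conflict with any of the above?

LAB1: ends Dec 19 16:00 at or before LAB7 starts Dec 19 19:30 → clear.
LAB2: starts Dec 20 08:30 at or after LAB7 ends Dec 19 20:00 → clear.
LAB4: starts Dec 20 14:00 at or after LAB7 ends Dec 19 20:00 → clear.
LAB5: starts Dec 21 08:30 at or after LAB7 ends Dec 19 20:00 → clear.
LAB3: starts Dec 21 11:30 at or after LAB7 ends Dec 19 20:00 → clear.
LAB6: starts Dec 21 17:30 at or after LAB7 ends Dec 19 20:00 → clear.

No — it doesn't clash with anything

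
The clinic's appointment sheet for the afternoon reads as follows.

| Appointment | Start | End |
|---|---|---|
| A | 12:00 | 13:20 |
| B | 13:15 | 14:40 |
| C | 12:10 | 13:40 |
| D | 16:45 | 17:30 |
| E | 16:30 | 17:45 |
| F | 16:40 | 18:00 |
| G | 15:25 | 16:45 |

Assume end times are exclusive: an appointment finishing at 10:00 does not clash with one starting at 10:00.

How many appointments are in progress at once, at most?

3

Sort all start/end points and keep a running count:
12:00 start A → 1
12:10 start C → 2
13:15 start B → 3
13:20 end A → 2
13:40 end C → 1
14:40 end B → 0
15:25 start G → 1
16:30 start E → 2
16:40 start F → 3
16:45 end G → 2
16:45 start D → 3
17:30 end D → 2
17:45 end E → 1
18:00 end F → 0
Peak is 3, at 13:15 (A, B, C).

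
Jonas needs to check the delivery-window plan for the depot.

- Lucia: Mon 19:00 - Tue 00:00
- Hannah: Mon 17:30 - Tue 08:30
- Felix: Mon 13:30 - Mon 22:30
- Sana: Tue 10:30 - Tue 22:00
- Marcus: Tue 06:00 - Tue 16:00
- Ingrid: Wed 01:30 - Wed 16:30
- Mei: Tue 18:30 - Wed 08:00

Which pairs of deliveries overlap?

Felix & Hannah, Felix & Lucia, Hannah & Lucia, Hannah & Marcus, Ingrid & Mei, Marcus & Sana, Mei & Sana

Sorted by start: Felix, Hannah, Lucia, Marcus, Sana, Mei, Ingrid.
Hannah starts before Felix ends → Felix and Hannah overlap.
Lucia starts before Felix ends → Felix and Lucia overlap.
Marcus starts after Felix ends; Felix is clear from here.
Lucia starts before Hannah ends → Hannah and Lucia overlap.
Marcus starts before Hannah ends → Hannah and Marcus overlap.
Sana starts after Hannah ends; Hannah is clear from here.
Marcus starts after Lucia ends; Lucia is clear from here.
Sana starts before Marcus ends → Marcus and Sana overlap.
Mei starts after Marcus ends; Marcus is clear from here.
Mei starts before Sana ends → Sana and Mei overlap.
Ingrid starts after Sana ends.
Ingrid starts before Mei ends → Mei and Ingrid overlap.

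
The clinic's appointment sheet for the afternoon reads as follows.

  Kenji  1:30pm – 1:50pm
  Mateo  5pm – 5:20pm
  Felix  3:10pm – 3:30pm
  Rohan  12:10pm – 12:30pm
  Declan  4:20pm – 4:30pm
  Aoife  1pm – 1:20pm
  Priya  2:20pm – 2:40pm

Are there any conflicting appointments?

Sorted by start: Rohan, Aoife, Kenji, Priya, Felix, Declan, Mateo.
Aoife starts after Rohan ends; Rohan is clear from here.
Kenji starts after Aoife ends; Aoife is clear from here.
Priya starts after Kenji ends; Kenji is clear from here.
Felix starts after Priya ends; Priya is clear from here.
Declan starts after Felix ends; Felix is clear from here.
Mateo starts after Declan ends.
Every pair is clear; the schedule has no overlaps.

No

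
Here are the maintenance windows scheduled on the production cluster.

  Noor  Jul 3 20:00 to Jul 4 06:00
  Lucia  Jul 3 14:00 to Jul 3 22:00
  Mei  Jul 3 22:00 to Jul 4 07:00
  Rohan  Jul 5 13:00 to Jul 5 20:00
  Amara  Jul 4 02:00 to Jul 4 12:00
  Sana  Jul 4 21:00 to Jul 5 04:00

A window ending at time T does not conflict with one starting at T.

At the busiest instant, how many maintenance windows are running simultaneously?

Walk through starts and ends in time order (an end at T is processed before a start at T):
Jul 3 14:00 start Lucia → 1
Jul 3 20:00 start Noor → 2
Jul 3 22:00 end Lucia → 1
Jul 3 22:00 start Mei → 2
Jul 4 02:00 start Amara → 3
Jul 4 06:00 end Noor → 2
Jul 4 07:00 end Mei → 1
Jul 4 12:00 end Amara → 0
Jul 4 21:00 start Sana → 1
Jul 5 04:00 end Sana → 0
Jul 5 13:00 start Rohan → 1
Jul 5 20:00 end Rohan → 0
Peak is 3, at Jul 4 02:00 (Amara, Mei, Noor).

3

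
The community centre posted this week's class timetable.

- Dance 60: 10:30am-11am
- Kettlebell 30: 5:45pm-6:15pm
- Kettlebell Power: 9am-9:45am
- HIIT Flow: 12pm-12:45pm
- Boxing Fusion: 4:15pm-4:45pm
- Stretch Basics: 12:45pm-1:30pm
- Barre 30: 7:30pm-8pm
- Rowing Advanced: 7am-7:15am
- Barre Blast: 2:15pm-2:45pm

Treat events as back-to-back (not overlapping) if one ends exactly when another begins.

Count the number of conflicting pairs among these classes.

Two intervals overlap when each starts before the other ends.
Sorted by start: Rowing Advanced, Kettlebell Power, Dance 60, HIIT Flow, Stretch Basics, Barre Blast, Boxing Fusion, Kettlebell 30, Barre 30.
Kettlebell Power starts after Rowing Advanced ends, so Rowing Advanced has no further overlaps.
Dance 60 starts after Kettlebell Power ends, so Kettlebell Power has no further overlaps.
HIIT Flow starts after Dance 60 ends, so Dance 60 has no further overlaps.
Stretch Basics starts exactly when HIIT Flow ends (back-to-back, no overlap), so HIIT Flow has no further overlaps.
Barre Blast starts after Stretch Basics ends, so Stretch Basics has no further overlaps.
Boxing Fusion starts after Barre Blast ends, so Barre Blast has no further overlaps.
Kettlebell 30 starts after Boxing Fusion ends, so Boxing Fusion has no further overlaps.
Barre 30 starts after Kettlebell 30 ends.
No pair overlaps.

0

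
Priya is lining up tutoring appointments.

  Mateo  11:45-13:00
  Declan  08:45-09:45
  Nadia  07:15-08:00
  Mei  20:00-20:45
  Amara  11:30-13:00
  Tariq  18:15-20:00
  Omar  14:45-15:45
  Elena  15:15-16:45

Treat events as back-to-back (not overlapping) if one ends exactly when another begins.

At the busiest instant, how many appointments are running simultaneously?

Walk through starts and ends in time order (an end at T is processed before a start at T):
07:15 start Nadia → 1
08:00 end Nadia → 0
08:45 start Declan → 1
09:45 end Declan → 0
11:30 start Amara → 1
11:45 start Mateo → 2
13:00 end Amara → 1
13:00 end Mateo → 0
14:45 start Omar → 1
15:15 start Elena → 2
15:45 end Omar → 1
16:45 end Elena → 0
18:15 start Tariq → 1
20:00 end Tariq → 0
20:00 start Mei → 1
20:45 end Mei → 0
Peak is 2, at 11:45 (Amara, Mateo).

2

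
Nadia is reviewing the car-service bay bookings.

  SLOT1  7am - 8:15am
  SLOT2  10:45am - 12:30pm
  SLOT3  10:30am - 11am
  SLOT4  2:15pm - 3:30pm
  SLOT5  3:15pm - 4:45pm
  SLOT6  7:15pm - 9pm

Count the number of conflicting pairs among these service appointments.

Sorted by start: SLOT1, SLOT3, SLOT2, SLOT4, SLOT5, SLOT6.
SLOT3 starts after SLOT1 ends, so SLOT1 has no further overlaps.
SLOT2 starts before SLOT3 ends → SLOT3 and SLOT2 overlap.
SLOT4 starts after SLOT3 ends, so SLOT3 has no further overlaps.
SLOT4 starts after SLOT2 ends, so SLOT2 has no further overlaps.
SLOT5 starts before SLOT4 ends → SLOT4 and SLOT5 overlap.
SLOT6 starts after SLOT4 ends.
SLOT6 starts after SLOT5 ends.
Overlapping pairs: SLOT2 & SLOT3, SLOT4 & SLOT5 — 2 in total.

2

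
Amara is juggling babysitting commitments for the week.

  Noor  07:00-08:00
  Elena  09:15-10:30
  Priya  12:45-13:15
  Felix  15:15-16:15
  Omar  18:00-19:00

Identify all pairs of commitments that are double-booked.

Sorted by start: Noor, Elena, Priya, Felix, Omar.
Elena starts after Noor ends, so nothing later overlaps Noor either.
Priya starts after Elena ends, so nothing later overlaps Elena either.
Felix starts after Priya ends, so nothing later overlaps Priya either.
Omar starts after Felix ends.

none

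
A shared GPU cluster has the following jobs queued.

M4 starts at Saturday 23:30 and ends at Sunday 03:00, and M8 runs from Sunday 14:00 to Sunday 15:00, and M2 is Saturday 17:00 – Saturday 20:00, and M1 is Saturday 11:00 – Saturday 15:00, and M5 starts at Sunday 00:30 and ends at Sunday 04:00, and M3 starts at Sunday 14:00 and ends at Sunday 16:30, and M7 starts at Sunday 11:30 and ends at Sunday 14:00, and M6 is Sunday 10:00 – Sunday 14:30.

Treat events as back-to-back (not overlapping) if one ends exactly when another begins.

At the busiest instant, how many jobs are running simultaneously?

Walk through starts and ends in time order (an end at T is processed before a start at T):
Saturday 11:00 start M1 → 1
Saturday 15:00 end M1 → 0
Saturday 17:00 start M2 → 1
Saturday 20:00 end M2 → 0
Saturday 23:30 start M4 → 1
Sunday 00:30 start M5 → 2
Sunday 03:00 end M4 → 1
Sunday 04:00 end M5 → 0
Sunday 10:00 start M6 → 1
Sunday 11:30 start M7 → 2
Sunday 14:00 end M7 → 1
Sunday 14:00 start M3 → 2
Sunday 14:00 start M8 → 3
Sunday 14:30 end M6 → 2
Sunday 15:00 end M8 → 1
Sunday 16:30 end M3 → 0
Peak is 3, at Sunday 14:00 (M3, M6, M8).

3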